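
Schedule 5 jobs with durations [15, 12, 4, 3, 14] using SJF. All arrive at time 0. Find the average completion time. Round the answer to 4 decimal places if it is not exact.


SJF order (ascending): [3, 4, 12, 14, 15]
Completion times:
  Job 1: burst=3, C=3
  Job 2: burst=4, C=7
  Job 3: burst=12, C=19
  Job 4: burst=14, C=33
  Job 5: burst=15, C=48
Average completion = 110/5 = 22.0

22.0


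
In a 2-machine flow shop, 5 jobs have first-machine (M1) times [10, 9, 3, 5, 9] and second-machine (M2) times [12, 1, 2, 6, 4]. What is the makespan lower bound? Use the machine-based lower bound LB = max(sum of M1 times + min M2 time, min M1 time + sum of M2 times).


LB1 = sum(M1 times) + min(M2 times) = 36 + 1 = 37
LB2 = min(M1 times) + sum(M2 times) = 3 + 25 = 28
Lower bound = max(LB1, LB2) = max(37, 28) = 37

37


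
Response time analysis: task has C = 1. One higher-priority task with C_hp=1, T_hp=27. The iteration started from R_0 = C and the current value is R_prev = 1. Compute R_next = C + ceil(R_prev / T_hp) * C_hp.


R_next = C + ceil(R_prev / T_hp) * C_hp
ceil(1 / 27) = ceil(0.037) = 1
Interference = 1 * 1 = 1
R_next = 1 + 1 = 2

2


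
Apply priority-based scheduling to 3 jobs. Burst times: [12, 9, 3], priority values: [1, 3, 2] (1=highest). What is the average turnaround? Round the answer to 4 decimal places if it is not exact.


Sort by priority (ascending = highest first):
Order: [(1, 12), (2, 3), (3, 9)]
Completion times:
  Priority 1, burst=12, C=12
  Priority 2, burst=3, C=15
  Priority 3, burst=9, C=24
Average turnaround = 51/3 = 17.0

17.0


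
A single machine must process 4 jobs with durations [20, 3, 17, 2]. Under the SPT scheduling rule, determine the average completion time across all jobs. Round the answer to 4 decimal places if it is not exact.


Sort jobs by processing time (SPT order): [2, 3, 17, 20]
Compute completion times sequentially:
  Job 1: processing = 2, completes at 2
  Job 2: processing = 3, completes at 5
  Job 3: processing = 17, completes at 22
  Job 4: processing = 20, completes at 42
Sum of completion times = 71
Average completion time = 71/4 = 17.75

17.75


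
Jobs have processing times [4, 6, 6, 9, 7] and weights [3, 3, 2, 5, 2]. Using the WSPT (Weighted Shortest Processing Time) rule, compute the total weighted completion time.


Compute p/w ratios and sort ascending (WSPT): [(4, 3), (9, 5), (6, 3), (6, 2), (7, 2)]
Compute weighted completion times:
  Job (p=4,w=3): C=4, w*C=3*4=12
  Job (p=9,w=5): C=13, w*C=5*13=65
  Job (p=6,w=3): C=19, w*C=3*19=57
  Job (p=6,w=2): C=25, w*C=2*25=50
  Job (p=7,w=2): C=32, w*C=2*32=64
Total weighted completion time = 248

248


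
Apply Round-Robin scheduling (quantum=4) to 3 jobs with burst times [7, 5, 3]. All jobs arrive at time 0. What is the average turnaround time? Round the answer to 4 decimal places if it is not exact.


Time quantum = 4
Execution trace:
  J1 runs 4 units, time = 4
  J2 runs 4 units, time = 8
  J3 runs 3 units, time = 11
  J1 runs 3 units, time = 14
  J2 runs 1 units, time = 15
Finish times: [14, 15, 11]
Average turnaround = 40/3 = 13.3333

13.3333


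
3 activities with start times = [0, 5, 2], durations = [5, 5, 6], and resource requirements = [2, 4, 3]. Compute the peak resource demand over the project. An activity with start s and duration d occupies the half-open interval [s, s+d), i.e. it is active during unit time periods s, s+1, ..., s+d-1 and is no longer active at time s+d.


Each activity i is active on [start_i, start_i + duration_i).
Compute total resource usage per time slot:
  t=0: active resources = [2], total = 2
  t=1: active resources = [2], total = 2
  t=2: active resources = [2, 3], total = 5
  t=3: active resources = [2, 3], total = 5
  t=4: active resources = [2, 3], total = 5
  t=5: active resources = [4, 3], total = 7
  t=6: active resources = [4, 3], total = 7
  t=7: active resources = [4, 3], total = 7
  t=8: active resources = [4], total = 4
  t=9: active resources = [4], total = 4
Peak resource demand = 7

7


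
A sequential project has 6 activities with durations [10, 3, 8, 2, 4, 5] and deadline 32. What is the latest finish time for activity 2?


LF(activity 2) = deadline - sum of successor durations
Successors: activities 3 through 6 with durations [8, 2, 4, 5]
Sum of successor durations = 19
LF = 32 - 19 = 13

13


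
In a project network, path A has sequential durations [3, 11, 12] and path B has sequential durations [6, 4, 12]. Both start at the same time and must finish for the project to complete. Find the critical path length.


Path A total = 3 + 11 + 12 = 26
Path B total = 6 + 4 + 12 = 22
Critical path = longest path = max(26, 22) = 26

26


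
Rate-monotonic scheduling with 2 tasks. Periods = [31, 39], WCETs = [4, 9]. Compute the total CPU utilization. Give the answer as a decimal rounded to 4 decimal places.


Compute individual utilizations (exact fractions):
  Task 1: C/T = 4/31 (approx. 0.129)
  Task 2: C/T = 9/39 = 3/13 (approx. 0.2308)
Total utilization U = 4/31 + 3/13 = 145/403
Rounded to 4 decimal places: U = 0.3598
RM (Liu & Layland) bound for 2 tasks = 0.828427; compare with U = 145/403 (approx. 0.359801)
U <= bound, so schedulable by RM sufficient condition.

0.3598


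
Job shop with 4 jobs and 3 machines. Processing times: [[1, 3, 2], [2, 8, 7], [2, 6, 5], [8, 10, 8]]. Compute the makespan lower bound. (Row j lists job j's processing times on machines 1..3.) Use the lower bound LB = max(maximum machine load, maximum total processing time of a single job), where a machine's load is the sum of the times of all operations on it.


Machine loads:
  Machine 1: 1 + 2 + 2 + 8 = 13
  Machine 2: 3 + 8 + 6 + 10 = 27
  Machine 3: 2 + 7 + 5 + 8 = 22
Max machine load = 27
Job totals:
  Job 1: 6
  Job 2: 17
  Job 3: 13
  Job 4: 26
Max job total = 26
Lower bound = max(27, 26) = 27

27


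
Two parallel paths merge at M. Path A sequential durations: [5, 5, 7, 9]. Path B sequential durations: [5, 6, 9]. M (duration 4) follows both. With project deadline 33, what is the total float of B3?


Forward pass: ES(B3) = sum of predecessors on chain B = 11
EF = ES + duration = 11 + 9 = 20
Backward pass: LF(M) = deadline = 33; LS(M) = 33 - 4 = 29
LF(B3) = LS(M) - sum(successors on chain B) = 29 - 0 = 29
LS = LF - duration = 29 - 9 = 20
Total float = LS - ES = 20 - 11 = 9

9


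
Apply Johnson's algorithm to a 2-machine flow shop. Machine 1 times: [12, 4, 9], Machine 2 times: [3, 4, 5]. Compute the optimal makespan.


Apply Johnson's rule:
  Group 1 (a <= b): [(2, 4, 4)]
  Group 2 (a > b): [(3, 9, 5), (1, 12, 3)]
Optimal job order: [2, 3, 1]
Schedule:
  Job 2: M1 done at 4, M2 done at 8
  Job 3: M1 done at 13, M2 done at 18
  Job 1: M1 done at 25, M2 done at 28
Makespan = 28

28


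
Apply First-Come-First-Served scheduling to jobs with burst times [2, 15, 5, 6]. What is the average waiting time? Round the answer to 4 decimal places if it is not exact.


FCFS order (as given): [2, 15, 5, 6]
Waiting times:
  Job 1: wait = 0
  Job 2: wait = 2
  Job 3: wait = 17
  Job 4: wait = 22
Sum of waiting times = 41
Average waiting time = 41/4 = 10.25

10.25


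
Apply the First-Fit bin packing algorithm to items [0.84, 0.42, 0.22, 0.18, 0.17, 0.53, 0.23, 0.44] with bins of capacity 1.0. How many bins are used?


Place items sequentially using First-Fit:
  Item 0.84 -> new Bin 1
  Item 0.42 -> new Bin 2
  Item 0.22 -> Bin 2 (now 0.64)
  Item 0.18 -> Bin 2 (now 0.82)
  Item 0.17 -> Bin 2 (now 0.99)
  Item 0.53 -> new Bin 3
  Item 0.23 -> Bin 3 (now 0.76)
  Item 0.44 -> new Bin 4
Total bins used = 4

4


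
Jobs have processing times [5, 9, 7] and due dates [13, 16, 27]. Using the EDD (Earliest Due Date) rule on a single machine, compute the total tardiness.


Sort by due date (EDD order): [(5, 13), (9, 16), (7, 27)]
Compute completion times and tardiness:
  Job 1: p=5, d=13, C=5, tardiness=max(0,5-13)=0
  Job 2: p=9, d=16, C=14, tardiness=max(0,14-16)=0
  Job 3: p=7, d=27, C=21, tardiness=max(0,21-27)=0
Total tardiness = 0

0


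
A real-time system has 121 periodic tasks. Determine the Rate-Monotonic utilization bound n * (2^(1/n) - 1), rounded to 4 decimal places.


Compute 2^(1/121) = 1.0057449283
Subtract 1: 1.0057449283 - 1 = 0.0057449283
Multiply by n: 121 * 0.0057449283 = 0.6951363243
Round to 4 dp: 0.6951

0.6951


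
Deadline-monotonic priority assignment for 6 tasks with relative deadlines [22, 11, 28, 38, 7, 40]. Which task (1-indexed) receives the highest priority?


Sort tasks by relative deadline (ascending):
  Task 5: deadline = 7
  Task 2: deadline = 11
  Task 1: deadline = 22
  Task 3: deadline = 28
  Task 4: deadline = 38
  Task 6: deadline = 40
Priority order (highest first): [5, 2, 1, 3, 4, 6]
Highest priority task = 5

5


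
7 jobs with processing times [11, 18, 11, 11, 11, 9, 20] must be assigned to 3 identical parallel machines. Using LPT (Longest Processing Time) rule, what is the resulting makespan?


Sort jobs in decreasing order (LPT): [20, 18, 11, 11, 11, 11, 9]
Assign each job to the least loaded machine:
  Machine 1: jobs [20, 11], load = 31
  Machine 2: jobs [18, 11], load = 29
  Machine 3: jobs [11, 11, 9], load = 31
Makespan = max load = 31

31


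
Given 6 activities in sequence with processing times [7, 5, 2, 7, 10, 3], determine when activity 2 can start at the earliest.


Activity 2 starts after activities 1 through 1 complete.
Predecessor durations: [7]
ES = 7 = 7

7


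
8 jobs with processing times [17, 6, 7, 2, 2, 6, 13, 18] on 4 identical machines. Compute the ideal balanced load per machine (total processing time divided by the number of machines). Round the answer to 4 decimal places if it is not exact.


Total processing time = 17 + 6 + 7 + 2 + 2 + 6 + 13 + 18 = 71
Number of machines = 4
Ideal balanced load = 71 / 4 = 17.75

17.75


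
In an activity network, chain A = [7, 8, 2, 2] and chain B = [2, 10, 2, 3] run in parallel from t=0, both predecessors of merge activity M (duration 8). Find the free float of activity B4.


ES(B4) = sum of predecessors on chain B = 14
EF(B4) = ES + duration = 14 + 3 = 17
Successor of B4 is M. ES(M) = max(sum(A), sum(B)) = max(19, 17) = 19
Free float = ES(successor) - EF(current) = 19 - 17 = 2

2


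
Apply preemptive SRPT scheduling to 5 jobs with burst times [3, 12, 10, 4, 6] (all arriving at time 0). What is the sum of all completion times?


Since all jobs arrive at t=0, SRPT equals SPT ordering.
SPT order: [3, 4, 6, 10, 12]
Completion times:
  Job 1: p=3, C=3
  Job 2: p=4, C=7
  Job 3: p=6, C=13
  Job 4: p=10, C=23
  Job 5: p=12, C=35
Total completion time = 3 + 7 + 13 + 23 + 35 = 81

81


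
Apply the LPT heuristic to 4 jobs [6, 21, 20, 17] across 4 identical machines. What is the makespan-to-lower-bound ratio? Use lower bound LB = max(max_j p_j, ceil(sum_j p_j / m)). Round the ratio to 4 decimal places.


LPT order: [21, 20, 17, 6]
Machine loads after assignment: [21, 20, 17, 6]
LPT makespan = 21
Lower bound = max(max_job, ceil(total/4)) = max(21, 16) = 21
Ratio = 21 / 21 = 1.0

1.0


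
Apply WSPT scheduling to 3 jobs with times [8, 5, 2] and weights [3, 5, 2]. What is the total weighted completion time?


Compute p/w ratios and sort ascending (WSPT): [(5, 5), (2, 2), (8, 3)]
Compute weighted completion times:
  Job (p=5,w=5): C=5, w*C=5*5=25
  Job (p=2,w=2): C=7, w*C=2*7=14
  Job (p=8,w=3): C=15, w*C=3*15=45
Total weighted completion time = 84

84


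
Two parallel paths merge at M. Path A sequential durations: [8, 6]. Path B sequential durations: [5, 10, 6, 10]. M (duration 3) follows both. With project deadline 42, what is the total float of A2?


Forward pass: ES(A2) = sum of predecessors on chain A = 8
EF = ES + duration = 8 + 6 = 14
Backward pass: LF(M) = deadline = 42; LS(M) = 42 - 3 = 39
LF(A2) = LS(M) - sum(successors on chain A) = 39 - 0 = 39
LS = LF - duration = 39 - 6 = 33
Total float = LS - ES = 33 - 8 = 25

25


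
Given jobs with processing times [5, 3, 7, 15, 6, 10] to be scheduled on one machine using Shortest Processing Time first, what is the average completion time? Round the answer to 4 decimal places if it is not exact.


Sort jobs by processing time (SPT order): [3, 5, 6, 7, 10, 15]
Compute completion times sequentially:
  Job 1: processing = 3, completes at 3
  Job 2: processing = 5, completes at 8
  Job 3: processing = 6, completes at 14
  Job 4: processing = 7, completes at 21
  Job 5: processing = 10, completes at 31
  Job 6: processing = 15, completes at 46
Sum of completion times = 123
Average completion time = 123/6 = 20.5

20.5


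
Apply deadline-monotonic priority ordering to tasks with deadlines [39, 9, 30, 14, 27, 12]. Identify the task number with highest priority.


Sort tasks by relative deadline (ascending):
  Task 2: deadline = 9
  Task 6: deadline = 12
  Task 4: deadline = 14
  Task 5: deadline = 27
  Task 3: deadline = 30
  Task 1: deadline = 39
Priority order (highest first): [2, 6, 4, 5, 3, 1]
Highest priority task = 2

2


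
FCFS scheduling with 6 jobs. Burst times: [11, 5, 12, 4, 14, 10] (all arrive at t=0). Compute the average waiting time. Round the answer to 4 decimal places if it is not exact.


FCFS order (as given): [11, 5, 12, 4, 14, 10]
Waiting times:
  Job 1: wait = 0
  Job 2: wait = 11
  Job 3: wait = 16
  Job 4: wait = 28
  Job 5: wait = 32
  Job 6: wait = 46
Sum of waiting times = 133
Average waiting time = 133/6 = 22.1667

22.1667


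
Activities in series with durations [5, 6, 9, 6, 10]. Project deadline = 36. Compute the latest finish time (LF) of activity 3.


LF(activity 3) = deadline - sum of successor durations
Successors: activities 4 through 5 with durations [6, 10]
Sum of successor durations = 16
LF = 36 - 16 = 20

20


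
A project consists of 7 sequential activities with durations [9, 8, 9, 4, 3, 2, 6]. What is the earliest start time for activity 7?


Activity 7 starts after activities 1 through 6 complete.
Predecessor durations: [9, 8, 9, 4, 3, 2]
ES = 9 + 8 + 9 + 4 + 3 + 2 = 35

35


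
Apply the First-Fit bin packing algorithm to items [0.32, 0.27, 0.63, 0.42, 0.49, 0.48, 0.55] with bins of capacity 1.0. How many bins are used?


Place items sequentially using First-Fit:
  Item 0.32 -> new Bin 1
  Item 0.27 -> Bin 1 (now 0.59)
  Item 0.63 -> new Bin 2
  Item 0.42 -> new Bin 3
  Item 0.49 -> Bin 3 (now 0.91)
  Item 0.48 -> new Bin 4
  Item 0.55 -> new Bin 5
Total bins used = 5

5


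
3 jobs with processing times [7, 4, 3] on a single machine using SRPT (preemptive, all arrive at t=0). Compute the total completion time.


Since all jobs arrive at t=0, SRPT equals SPT ordering.
SPT order: [3, 4, 7]
Completion times:
  Job 1: p=3, C=3
  Job 2: p=4, C=7
  Job 3: p=7, C=14
Total completion time = 3 + 7 + 14 = 24

24


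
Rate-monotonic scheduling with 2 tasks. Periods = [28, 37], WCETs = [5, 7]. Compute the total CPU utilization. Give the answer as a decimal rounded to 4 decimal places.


Compute individual utilizations (exact fractions):
  Task 1: C/T = 5/28 (approx. 0.1786)
  Task 2: C/T = 7/37 (approx. 0.1892)
Total utilization U = 5/28 + 7/37 = 381/1036
Rounded to 4 decimal places: U = 0.3678
RM (Liu & Layland) bound for 2 tasks = 0.828427; compare with U = 381/1036 (approx. 0.367761)
U <= bound, so schedulable by RM sufficient condition.

0.3678


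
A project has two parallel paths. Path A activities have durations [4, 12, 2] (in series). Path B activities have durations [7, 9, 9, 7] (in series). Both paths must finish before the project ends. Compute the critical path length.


Path A total = 4 + 12 + 2 = 18
Path B total = 7 + 9 + 9 + 7 = 32
Critical path = longest path = max(18, 32) = 32

32


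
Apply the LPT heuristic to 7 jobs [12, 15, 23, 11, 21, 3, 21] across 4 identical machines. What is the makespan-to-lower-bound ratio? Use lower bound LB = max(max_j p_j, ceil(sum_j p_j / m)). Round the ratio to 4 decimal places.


LPT order: [23, 21, 21, 15, 12, 11, 3]
Machine loads after assignment: [23, 32, 24, 27]
LPT makespan = 32
Lower bound = max(max_job, ceil(total/4)) = max(23, 27) = 27
Ratio = 32 / 27 = 1.1852

1.1852


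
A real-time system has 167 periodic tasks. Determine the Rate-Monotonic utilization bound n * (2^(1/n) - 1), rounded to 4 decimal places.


Compute 2^(1/167) = 1.0041592075
Subtract 1: 1.0041592075 - 1 = 0.0041592075
Multiply by n: 167 * 0.0041592075 = 0.6945876525
Round to 4 dp: 0.6946

0.6946


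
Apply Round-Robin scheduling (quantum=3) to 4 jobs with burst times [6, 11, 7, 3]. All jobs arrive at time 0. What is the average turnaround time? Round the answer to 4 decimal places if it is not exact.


Time quantum = 3
Execution trace:
  J1 runs 3 units, time = 3
  J2 runs 3 units, time = 6
  J3 runs 3 units, time = 9
  J4 runs 3 units, time = 12
  J1 runs 3 units, time = 15
  J2 runs 3 units, time = 18
  J3 runs 3 units, time = 21
  J2 runs 3 units, time = 24
  J3 runs 1 units, time = 25
  J2 runs 2 units, time = 27
Finish times: [15, 27, 25, 12]
Average turnaround = 79/4 = 19.75

19.75


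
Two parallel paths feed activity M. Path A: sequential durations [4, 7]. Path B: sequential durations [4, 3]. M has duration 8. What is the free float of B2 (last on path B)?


ES(B2) = sum of predecessors on chain B = 4
EF(B2) = ES + duration = 4 + 3 = 7
Successor of B2 is M. ES(M) = max(sum(A), sum(B)) = max(11, 7) = 11
Free float = ES(successor) - EF(current) = 11 - 7 = 4

4


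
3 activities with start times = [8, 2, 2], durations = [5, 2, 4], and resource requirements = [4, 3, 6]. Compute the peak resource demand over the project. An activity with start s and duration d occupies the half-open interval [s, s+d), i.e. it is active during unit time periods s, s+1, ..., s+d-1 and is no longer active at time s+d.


Each activity i is active on [start_i, start_i + duration_i).
Compute total resource usage per time slot:
  t=0: active resources = [], total = 0
  t=1: active resources = [], total = 0
  t=2: active resources = [3, 6], total = 9
  t=3: active resources = [3, 6], total = 9
  t=4: active resources = [6], total = 6
  t=5: active resources = [6], total = 6
  t=6: active resources = [], total = 0
  t=7: active resources = [], total = 0
  t=8: active resources = [4], total = 4
  t=9: active resources = [4], total = 4
  t=10: active resources = [4], total = 4
  t=11: active resources = [4], total = 4
  t=12: active resources = [4], total = 4
Peak resource demand = 9

9


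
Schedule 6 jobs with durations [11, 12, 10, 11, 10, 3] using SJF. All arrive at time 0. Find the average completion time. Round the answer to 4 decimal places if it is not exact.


SJF order (ascending): [3, 10, 10, 11, 11, 12]
Completion times:
  Job 1: burst=3, C=3
  Job 2: burst=10, C=13
  Job 3: burst=10, C=23
  Job 4: burst=11, C=34
  Job 5: burst=11, C=45
  Job 6: burst=12, C=57
Average completion = 175/6 = 29.1667

29.1667


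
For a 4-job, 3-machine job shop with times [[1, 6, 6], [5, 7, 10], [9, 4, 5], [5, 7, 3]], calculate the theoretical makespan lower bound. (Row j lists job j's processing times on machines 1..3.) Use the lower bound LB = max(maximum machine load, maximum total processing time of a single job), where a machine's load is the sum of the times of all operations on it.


Machine loads:
  Machine 1: 1 + 5 + 9 + 5 = 20
  Machine 2: 6 + 7 + 4 + 7 = 24
  Machine 3: 6 + 10 + 5 + 3 = 24
Max machine load = 24
Job totals:
  Job 1: 13
  Job 2: 22
  Job 3: 18
  Job 4: 15
Max job total = 22
Lower bound = max(24, 22) = 24

24


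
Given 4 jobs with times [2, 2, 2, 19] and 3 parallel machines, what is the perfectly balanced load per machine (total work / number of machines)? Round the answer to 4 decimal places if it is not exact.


Total processing time = 2 + 2 + 2 + 19 = 25
Number of machines = 3
Ideal balanced load = 25 / 3 = 8.3333

8.3333


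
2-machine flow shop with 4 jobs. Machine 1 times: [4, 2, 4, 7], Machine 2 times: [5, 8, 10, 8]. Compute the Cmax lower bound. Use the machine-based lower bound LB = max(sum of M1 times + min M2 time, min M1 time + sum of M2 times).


LB1 = sum(M1 times) + min(M2 times) = 17 + 5 = 22
LB2 = min(M1 times) + sum(M2 times) = 2 + 31 = 33
Lower bound = max(LB1, LB2) = max(22, 33) = 33

33


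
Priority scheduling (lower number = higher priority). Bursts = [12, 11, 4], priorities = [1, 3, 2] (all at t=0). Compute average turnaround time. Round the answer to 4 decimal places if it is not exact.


Sort by priority (ascending = highest first):
Order: [(1, 12), (2, 4), (3, 11)]
Completion times:
  Priority 1, burst=12, C=12
  Priority 2, burst=4, C=16
  Priority 3, burst=11, C=27
Average turnaround = 55/3 = 18.3333

18.3333


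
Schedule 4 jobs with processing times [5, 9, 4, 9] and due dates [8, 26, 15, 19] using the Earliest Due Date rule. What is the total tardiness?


Sort by due date (EDD order): [(5, 8), (4, 15), (9, 19), (9, 26)]
Compute completion times and tardiness:
  Job 1: p=5, d=8, C=5, tardiness=max(0,5-8)=0
  Job 2: p=4, d=15, C=9, tardiness=max(0,9-15)=0
  Job 3: p=9, d=19, C=18, tardiness=max(0,18-19)=0
  Job 4: p=9, d=26, C=27, tardiness=max(0,27-26)=1
Total tardiness = 1

1


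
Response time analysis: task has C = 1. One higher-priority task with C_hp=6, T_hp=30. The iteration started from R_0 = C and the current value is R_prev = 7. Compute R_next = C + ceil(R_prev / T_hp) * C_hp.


R_next = C + ceil(R_prev / T_hp) * C_hp
ceil(7 / 30) = ceil(0.2333) = 1
Interference = 1 * 6 = 6
R_next = 1 + 6 = 7
R_next = R_prev, so the iteration has converged (response time = 7).

7


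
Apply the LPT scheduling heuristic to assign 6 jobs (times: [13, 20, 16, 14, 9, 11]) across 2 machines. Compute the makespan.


Sort jobs in decreasing order (LPT): [20, 16, 14, 13, 11, 9]
Assign each job to the least loaded machine:
  Machine 1: jobs [20, 13, 9], load = 42
  Machine 2: jobs [16, 14, 11], load = 41
Makespan = max load = 42

42


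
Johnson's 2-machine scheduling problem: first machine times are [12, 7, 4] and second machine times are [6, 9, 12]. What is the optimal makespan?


Apply Johnson's rule:
  Group 1 (a <= b): [(3, 4, 12), (2, 7, 9)]
  Group 2 (a > b): [(1, 12, 6)]
Optimal job order: [3, 2, 1]
Schedule:
  Job 3: M1 done at 4, M2 done at 16
  Job 2: M1 done at 11, M2 done at 25
  Job 1: M1 done at 23, M2 done at 31
Makespan = 31

31


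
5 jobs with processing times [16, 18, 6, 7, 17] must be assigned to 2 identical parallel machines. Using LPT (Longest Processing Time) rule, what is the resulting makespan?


Sort jobs in decreasing order (LPT): [18, 17, 16, 7, 6]
Assign each job to the least loaded machine:
  Machine 1: jobs [18, 7, 6], load = 31
  Machine 2: jobs [17, 16], load = 33
Makespan = max load = 33

33


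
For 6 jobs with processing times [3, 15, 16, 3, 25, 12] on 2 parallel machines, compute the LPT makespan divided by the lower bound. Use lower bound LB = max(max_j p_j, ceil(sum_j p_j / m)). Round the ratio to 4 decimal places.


LPT order: [25, 16, 15, 12, 3, 3]
Machine loads after assignment: [37, 37]
LPT makespan = 37
Lower bound = max(max_job, ceil(total/2)) = max(25, 37) = 37
Ratio = 37 / 37 = 1.0

1.0


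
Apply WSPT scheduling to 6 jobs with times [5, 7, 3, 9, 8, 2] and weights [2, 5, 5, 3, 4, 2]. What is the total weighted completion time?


Compute p/w ratios and sort ascending (WSPT): [(3, 5), (2, 2), (7, 5), (8, 4), (5, 2), (9, 3)]
Compute weighted completion times:
  Job (p=3,w=5): C=3, w*C=5*3=15
  Job (p=2,w=2): C=5, w*C=2*5=10
  Job (p=7,w=5): C=12, w*C=5*12=60
  Job (p=8,w=4): C=20, w*C=4*20=80
  Job (p=5,w=2): C=25, w*C=2*25=50
  Job (p=9,w=3): C=34, w*C=3*34=102
Total weighted completion time = 317

317


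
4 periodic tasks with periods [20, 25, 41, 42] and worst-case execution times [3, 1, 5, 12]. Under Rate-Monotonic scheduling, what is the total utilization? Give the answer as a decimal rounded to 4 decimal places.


Compute individual utilizations (exact fractions):
  Task 1: C/T = 3/20 (approx. 0.15)
  Task 2: C/T = 1/25 (approx. 0.04)
  Task 3: C/T = 5/41 (approx. 0.122)
  Task 4: C/T = 12/42 = 2/7 (approx. 0.2857)
Total utilization U = 3/20 + 1/25 + 5/41 + 2/7 = 17153/28700
Rounded to 4 decimal places: U = 0.5977
RM (Liu & Layland) bound for 4 tasks = 0.756828; compare with U = 17153/28700 (approx. 0.597666)
U <= bound, so schedulable by RM sufficient condition.

0.5977


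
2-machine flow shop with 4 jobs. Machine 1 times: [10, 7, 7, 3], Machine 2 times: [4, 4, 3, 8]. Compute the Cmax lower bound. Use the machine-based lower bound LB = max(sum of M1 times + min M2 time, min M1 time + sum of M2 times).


LB1 = sum(M1 times) + min(M2 times) = 27 + 3 = 30
LB2 = min(M1 times) + sum(M2 times) = 3 + 19 = 22
Lower bound = max(LB1, LB2) = max(30, 22) = 30

30


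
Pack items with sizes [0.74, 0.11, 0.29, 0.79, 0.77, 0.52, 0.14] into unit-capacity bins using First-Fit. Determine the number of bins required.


Place items sequentially using First-Fit:
  Item 0.74 -> new Bin 1
  Item 0.11 -> Bin 1 (now 0.85)
  Item 0.29 -> new Bin 2
  Item 0.79 -> new Bin 3
  Item 0.77 -> new Bin 4
  Item 0.52 -> Bin 2 (now 0.81)
  Item 0.14 -> Bin 1 (now 0.99)
Total bins used = 4

4


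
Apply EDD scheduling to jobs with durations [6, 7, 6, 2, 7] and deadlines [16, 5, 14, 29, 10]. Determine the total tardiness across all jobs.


Sort by due date (EDD order): [(7, 5), (7, 10), (6, 14), (6, 16), (2, 29)]
Compute completion times and tardiness:
  Job 1: p=7, d=5, C=7, tardiness=max(0,7-5)=2
  Job 2: p=7, d=10, C=14, tardiness=max(0,14-10)=4
  Job 3: p=6, d=14, C=20, tardiness=max(0,20-14)=6
  Job 4: p=6, d=16, C=26, tardiness=max(0,26-16)=10
  Job 5: p=2, d=29, C=28, tardiness=max(0,28-29)=0
Total tardiness = 22

22


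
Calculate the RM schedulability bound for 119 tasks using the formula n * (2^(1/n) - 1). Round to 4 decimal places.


Compute 2^(1/119) = 1.0058417632
Subtract 1: 1.0058417632 - 1 = 0.0058417632
Multiply by n: 119 * 0.0058417632 = 0.6951698208
Round to 4 dp: 0.6952

0.6952


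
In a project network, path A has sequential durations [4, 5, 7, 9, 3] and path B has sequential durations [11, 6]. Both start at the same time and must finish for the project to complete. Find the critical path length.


Path A total = 4 + 5 + 7 + 9 + 3 = 28
Path B total = 11 + 6 = 17
Critical path = longest path = max(28, 17) = 28

28


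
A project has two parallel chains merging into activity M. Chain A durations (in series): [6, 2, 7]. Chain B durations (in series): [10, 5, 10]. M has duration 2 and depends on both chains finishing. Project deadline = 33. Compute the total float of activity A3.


Forward pass: ES(A3) = sum of predecessors on chain A = 8
EF = ES + duration = 8 + 7 = 15
Backward pass: LF(M) = deadline = 33; LS(M) = 33 - 2 = 31
LF(A3) = LS(M) - sum(successors on chain A) = 31 - 0 = 31
LS = LF - duration = 31 - 7 = 24
Total float = LS - ES = 24 - 8 = 16

16


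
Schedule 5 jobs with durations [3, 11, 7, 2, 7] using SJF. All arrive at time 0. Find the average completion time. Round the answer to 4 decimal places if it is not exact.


SJF order (ascending): [2, 3, 7, 7, 11]
Completion times:
  Job 1: burst=2, C=2
  Job 2: burst=3, C=5
  Job 3: burst=7, C=12
  Job 4: burst=7, C=19
  Job 5: burst=11, C=30
Average completion = 68/5 = 13.6

13.6


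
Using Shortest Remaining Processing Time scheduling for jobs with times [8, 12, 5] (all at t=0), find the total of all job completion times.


Since all jobs arrive at t=0, SRPT equals SPT ordering.
SPT order: [5, 8, 12]
Completion times:
  Job 1: p=5, C=5
  Job 2: p=8, C=13
  Job 3: p=12, C=25
Total completion time = 5 + 13 + 25 = 43

43


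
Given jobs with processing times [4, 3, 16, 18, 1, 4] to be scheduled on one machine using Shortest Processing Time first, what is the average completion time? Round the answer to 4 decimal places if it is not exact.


Sort jobs by processing time (SPT order): [1, 3, 4, 4, 16, 18]
Compute completion times sequentially:
  Job 1: processing = 1, completes at 1
  Job 2: processing = 3, completes at 4
  Job 3: processing = 4, completes at 8
  Job 4: processing = 4, completes at 12
  Job 5: processing = 16, completes at 28
  Job 6: processing = 18, completes at 46
Sum of completion times = 99
Average completion time = 99/6 = 16.5

16.5


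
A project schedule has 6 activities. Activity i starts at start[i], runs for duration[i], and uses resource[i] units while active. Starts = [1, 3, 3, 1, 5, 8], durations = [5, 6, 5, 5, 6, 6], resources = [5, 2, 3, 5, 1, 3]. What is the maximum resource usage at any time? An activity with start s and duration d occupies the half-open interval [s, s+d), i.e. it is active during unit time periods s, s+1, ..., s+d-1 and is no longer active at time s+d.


Each activity i is active on [start_i, start_i + duration_i).
Compute total resource usage per time slot:
  t=0: active resources = [], total = 0
  t=1: active resources = [5, 5], total = 10
  t=2: active resources = [5, 5], total = 10
  t=3: active resources = [5, 2, 3, 5], total = 15
  t=4: active resources = [5, 2, 3, 5], total = 15
  t=5: active resources = [5, 2, 3, 5, 1], total = 16
  t=6: active resources = [2, 3, 1], total = 6
  t=7: active resources = [2, 3, 1], total = 6
  t=8: active resources = [2, 1, 3], total = 6
  t=9: active resources = [1, 3], total = 4
  t=10: active resources = [1, 3], total = 4
  t=11: active resources = [3], total = 3
  t=12: active resources = [3], total = 3
  t=13: active resources = [3], total = 3
Peak resource demand = 16

16


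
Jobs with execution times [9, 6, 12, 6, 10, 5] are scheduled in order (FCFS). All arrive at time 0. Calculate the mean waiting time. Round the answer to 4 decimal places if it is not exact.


FCFS order (as given): [9, 6, 12, 6, 10, 5]
Waiting times:
  Job 1: wait = 0
  Job 2: wait = 9
  Job 3: wait = 15
  Job 4: wait = 27
  Job 5: wait = 33
  Job 6: wait = 43
Sum of waiting times = 127
Average waiting time = 127/6 = 21.1667

21.1667


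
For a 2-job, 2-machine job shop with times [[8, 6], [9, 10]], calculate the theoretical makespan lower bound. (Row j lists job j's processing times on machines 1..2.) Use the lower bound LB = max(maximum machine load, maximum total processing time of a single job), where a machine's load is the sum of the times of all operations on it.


Machine loads:
  Machine 1: 8 + 9 = 17
  Machine 2: 6 + 10 = 16
Max machine load = 17
Job totals:
  Job 1: 14
  Job 2: 19
Max job total = 19
Lower bound = max(17, 19) = 19

19


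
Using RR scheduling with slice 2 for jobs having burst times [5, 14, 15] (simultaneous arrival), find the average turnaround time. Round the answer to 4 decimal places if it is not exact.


Time quantum = 2
Execution trace:
  J1 runs 2 units, time = 2
  J2 runs 2 units, time = 4
  J3 runs 2 units, time = 6
  J1 runs 2 units, time = 8
  J2 runs 2 units, time = 10
  J3 runs 2 units, time = 12
  J1 runs 1 units, time = 13
  J2 runs 2 units, time = 15
  J3 runs 2 units, time = 17
  J2 runs 2 units, time = 19
  J3 runs 2 units, time = 21
  J2 runs 2 units, time = 23
  J3 runs 2 units, time = 25
  J2 runs 2 units, time = 27
  J3 runs 2 units, time = 29
  J2 runs 2 units, time = 31
  J3 runs 2 units, time = 33
  J3 runs 1 units, time = 34
Finish times: [13, 31, 34]
Average turnaround = 78/3 = 26.0

26.0


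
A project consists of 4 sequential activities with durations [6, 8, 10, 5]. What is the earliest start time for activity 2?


Activity 2 starts after activities 1 through 1 complete.
Predecessor durations: [6]
ES = 6 = 6

6


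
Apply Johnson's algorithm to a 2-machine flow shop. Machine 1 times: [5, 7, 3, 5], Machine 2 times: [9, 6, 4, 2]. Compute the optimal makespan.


Apply Johnson's rule:
  Group 1 (a <= b): [(3, 3, 4), (1, 5, 9)]
  Group 2 (a > b): [(2, 7, 6), (4, 5, 2)]
Optimal job order: [3, 1, 2, 4]
Schedule:
  Job 3: M1 done at 3, M2 done at 7
  Job 1: M1 done at 8, M2 done at 17
  Job 2: M1 done at 15, M2 done at 23
  Job 4: M1 done at 20, M2 done at 25
Makespan = 25

25


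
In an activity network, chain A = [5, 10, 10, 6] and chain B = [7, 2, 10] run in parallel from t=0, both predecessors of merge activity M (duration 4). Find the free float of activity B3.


ES(B3) = sum of predecessors on chain B = 9
EF(B3) = ES + duration = 9 + 10 = 19
Successor of B3 is M. ES(M) = max(sum(A), sum(B)) = max(31, 19) = 31
Free float = ES(successor) - EF(current) = 31 - 19 = 12

12


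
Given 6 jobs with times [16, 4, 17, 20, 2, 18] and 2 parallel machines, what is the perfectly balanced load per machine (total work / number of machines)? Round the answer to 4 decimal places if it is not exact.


Total processing time = 16 + 4 + 17 + 20 + 2 + 18 = 77
Number of machines = 2
Ideal balanced load = 77 / 2 = 38.5

38.5


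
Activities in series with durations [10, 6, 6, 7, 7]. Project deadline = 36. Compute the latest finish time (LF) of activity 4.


LF(activity 4) = deadline - sum of successor durations
Successors: activities 5 through 5 with durations [7]
Sum of successor durations = 7
LF = 36 - 7 = 29

29


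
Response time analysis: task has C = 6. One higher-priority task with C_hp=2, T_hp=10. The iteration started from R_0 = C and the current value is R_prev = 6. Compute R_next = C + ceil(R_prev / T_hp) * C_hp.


R_next = C + ceil(R_prev / T_hp) * C_hp
ceil(6 / 10) = ceil(0.6) = 1
Interference = 1 * 2 = 2
R_next = 6 + 2 = 8

8


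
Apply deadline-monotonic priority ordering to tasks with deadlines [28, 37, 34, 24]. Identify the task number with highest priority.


Sort tasks by relative deadline (ascending):
  Task 4: deadline = 24
  Task 1: deadline = 28
  Task 3: deadline = 34
  Task 2: deadline = 37
Priority order (highest first): [4, 1, 3, 2]
Highest priority task = 4

4


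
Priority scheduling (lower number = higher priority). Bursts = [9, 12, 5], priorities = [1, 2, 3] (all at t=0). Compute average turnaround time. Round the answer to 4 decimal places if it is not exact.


Sort by priority (ascending = highest first):
Order: [(1, 9), (2, 12), (3, 5)]
Completion times:
  Priority 1, burst=9, C=9
  Priority 2, burst=12, C=21
  Priority 3, burst=5, C=26
Average turnaround = 56/3 = 18.6667

18.6667


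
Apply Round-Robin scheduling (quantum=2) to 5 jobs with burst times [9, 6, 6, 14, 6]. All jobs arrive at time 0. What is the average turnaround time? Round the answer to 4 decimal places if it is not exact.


Time quantum = 2
Execution trace:
  J1 runs 2 units, time = 2
  J2 runs 2 units, time = 4
  J3 runs 2 units, time = 6
  J4 runs 2 units, time = 8
  J5 runs 2 units, time = 10
  J1 runs 2 units, time = 12
  J2 runs 2 units, time = 14
  J3 runs 2 units, time = 16
  J4 runs 2 units, time = 18
  J5 runs 2 units, time = 20
  J1 runs 2 units, time = 22
  J2 runs 2 units, time = 24
  J3 runs 2 units, time = 26
  J4 runs 2 units, time = 28
  J5 runs 2 units, time = 30
  J1 runs 2 units, time = 32
  J4 runs 2 units, time = 34
  J1 runs 1 units, time = 35
  J4 runs 2 units, time = 37
  J4 runs 2 units, time = 39
  J4 runs 2 units, time = 41
Finish times: [35, 24, 26, 41, 30]
Average turnaround = 156/5 = 31.2

31.2


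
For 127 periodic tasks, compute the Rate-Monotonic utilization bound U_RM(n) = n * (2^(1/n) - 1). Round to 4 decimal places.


Compute 2^(1/127) = 1.0054727730
Subtract 1: 1.0054727730 - 1 = 0.0054727730
Multiply by n: 127 * 0.0054727730 = 0.6950421710
Round to 4 dp: 0.6950

0.6950


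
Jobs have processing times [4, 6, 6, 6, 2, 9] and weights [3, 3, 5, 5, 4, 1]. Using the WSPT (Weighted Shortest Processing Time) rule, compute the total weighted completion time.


Compute p/w ratios and sort ascending (WSPT): [(2, 4), (6, 5), (6, 5), (4, 3), (6, 3), (9, 1)]
Compute weighted completion times:
  Job (p=2,w=4): C=2, w*C=4*2=8
  Job (p=6,w=5): C=8, w*C=5*8=40
  Job (p=6,w=5): C=14, w*C=5*14=70
  Job (p=4,w=3): C=18, w*C=3*18=54
  Job (p=6,w=3): C=24, w*C=3*24=72
  Job (p=9,w=1): C=33, w*C=1*33=33
Total weighted completion time = 277

277


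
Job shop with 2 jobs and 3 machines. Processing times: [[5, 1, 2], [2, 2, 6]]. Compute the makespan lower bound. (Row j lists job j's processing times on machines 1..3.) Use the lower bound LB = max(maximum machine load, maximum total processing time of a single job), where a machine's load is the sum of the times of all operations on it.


Machine loads:
  Machine 1: 5 + 2 = 7
  Machine 2: 1 + 2 = 3
  Machine 3: 2 + 6 = 8
Max machine load = 8
Job totals:
  Job 1: 8
  Job 2: 10
Max job total = 10
Lower bound = max(8, 10) = 10

10


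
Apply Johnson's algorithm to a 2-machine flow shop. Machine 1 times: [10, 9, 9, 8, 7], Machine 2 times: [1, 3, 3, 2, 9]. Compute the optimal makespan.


Apply Johnson's rule:
  Group 1 (a <= b): [(5, 7, 9)]
  Group 2 (a > b): [(2, 9, 3), (3, 9, 3), (4, 8, 2), (1, 10, 1)]
Optimal job order: [5, 2, 3, 4, 1]
Schedule:
  Job 5: M1 done at 7, M2 done at 16
  Job 2: M1 done at 16, M2 done at 19
  Job 3: M1 done at 25, M2 done at 28
  Job 4: M1 done at 33, M2 done at 35
  Job 1: M1 done at 43, M2 done at 44
Makespan = 44

44


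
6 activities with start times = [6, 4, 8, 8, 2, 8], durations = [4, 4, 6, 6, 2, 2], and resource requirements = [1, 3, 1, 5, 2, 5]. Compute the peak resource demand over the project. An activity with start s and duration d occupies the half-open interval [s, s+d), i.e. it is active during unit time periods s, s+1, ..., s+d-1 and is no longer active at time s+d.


Each activity i is active on [start_i, start_i + duration_i).
Compute total resource usage per time slot:
  t=0: active resources = [], total = 0
  t=1: active resources = [], total = 0
  t=2: active resources = [2], total = 2
  t=3: active resources = [2], total = 2
  t=4: active resources = [3], total = 3
  t=5: active resources = [3], total = 3
  t=6: active resources = [1, 3], total = 4
  t=7: active resources = [1, 3], total = 4
  t=8: active resources = [1, 1, 5, 5], total = 12
  t=9: active resources = [1, 1, 5, 5], total = 12
  t=10: active resources = [1, 5], total = 6
  t=11: active resources = [1, 5], total = 6
  t=12: active resources = [1, 5], total = 6
  t=13: active resources = [1, 5], total = 6
Peak resource demand = 12

12


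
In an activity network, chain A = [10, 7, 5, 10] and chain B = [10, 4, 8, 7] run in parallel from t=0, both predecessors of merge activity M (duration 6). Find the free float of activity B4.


ES(B4) = sum of predecessors on chain B = 22
EF(B4) = ES + duration = 22 + 7 = 29
Successor of B4 is M. ES(M) = max(sum(A), sum(B)) = max(32, 29) = 32
Free float = ES(successor) - EF(current) = 32 - 29 = 3

3


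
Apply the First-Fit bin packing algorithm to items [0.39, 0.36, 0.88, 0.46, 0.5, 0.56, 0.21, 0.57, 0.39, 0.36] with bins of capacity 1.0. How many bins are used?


Place items sequentially using First-Fit:
  Item 0.39 -> new Bin 1
  Item 0.36 -> Bin 1 (now 0.75)
  Item 0.88 -> new Bin 2
  Item 0.46 -> new Bin 3
  Item 0.5 -> Bin 3 (now 0.96)
  Item 0.56 -> new Bin 4
  Item 0.21 -> Bin 1 (now 0.96)
  Item 0.57 -> new Bin 5
  Item 0.39 -> Bin 4 (now 0.95)
  Item 0.36 -> Bin 5 (now 0.93)
Total bins used = 5

5


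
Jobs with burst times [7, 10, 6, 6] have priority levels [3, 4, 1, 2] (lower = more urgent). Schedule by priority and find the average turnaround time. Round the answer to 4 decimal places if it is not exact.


Sort by priority (ascending = highest first):
Order: [(1, 6), (2, 6), (3, 7), (4, 10)]
Completion times:
  Priority 1, burst=6, C=6
  Priority 2, burst=6, C=12
  Priority 3, burst=7, C=19
  Priority 4, burst=10, C=29
Average turnaround = 66/4 = 16.5

16.5


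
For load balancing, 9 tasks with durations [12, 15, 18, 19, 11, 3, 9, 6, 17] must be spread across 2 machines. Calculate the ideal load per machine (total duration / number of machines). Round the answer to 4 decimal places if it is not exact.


Total processing time = 12 + 15 + 18 + 19 + 11 + 3 + 9 + 6 + 17 = 110
Number of machines = 2
Ideal balanced load = 110 / 2 = 55.0

55.0


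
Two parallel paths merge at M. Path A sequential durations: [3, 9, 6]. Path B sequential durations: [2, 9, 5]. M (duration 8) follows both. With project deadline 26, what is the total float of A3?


Forward pass: ES(A3) = sum of predecessors on chain A = 12
EF = ES + duration = 12 + 6 = 18
Backward pass: LF(M) = deadline = 26; LS(M) = 26 - 8 = 18
LF(A3) = LS(M) - sum(successors on chain A) = 18 - 0 = 18
LS = LF - duration = 18 - 6 = 12
Total float = LS - ES = 12 - 12 = 0

0
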